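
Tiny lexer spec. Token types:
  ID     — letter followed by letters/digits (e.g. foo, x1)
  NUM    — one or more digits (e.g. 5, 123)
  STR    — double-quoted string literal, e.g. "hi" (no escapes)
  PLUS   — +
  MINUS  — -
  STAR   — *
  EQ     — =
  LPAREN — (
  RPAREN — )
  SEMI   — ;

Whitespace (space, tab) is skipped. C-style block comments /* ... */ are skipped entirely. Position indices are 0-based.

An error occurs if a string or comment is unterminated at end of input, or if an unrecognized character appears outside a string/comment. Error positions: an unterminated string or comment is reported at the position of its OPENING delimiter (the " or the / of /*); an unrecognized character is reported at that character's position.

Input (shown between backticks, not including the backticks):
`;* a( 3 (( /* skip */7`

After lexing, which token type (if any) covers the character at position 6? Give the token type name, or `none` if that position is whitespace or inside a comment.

pos=0: emit SEMI ';'
pos=1: emit STAR '*'
pos=3: emit ID 'a' (now at pos=4)
pos=4: emit LPAREN '('
pos=6: emit NUM '3' (now at pos=7)
pos=8: emit LPAREN '('
pos=9: emit LPAREN '('
pos=11: enter COMMENT mode (saw '/*')
exit COMMENT mode (now at pos=21)
pos=21: emit NUM '7' (now at pos=22)
DONE. 8 tokens: [SEMI, STAR, ID, LPAREN, NUM, LPAREN, LPAREN, NUM]
Position 6: char is '3' -> NUM

Answer: NUM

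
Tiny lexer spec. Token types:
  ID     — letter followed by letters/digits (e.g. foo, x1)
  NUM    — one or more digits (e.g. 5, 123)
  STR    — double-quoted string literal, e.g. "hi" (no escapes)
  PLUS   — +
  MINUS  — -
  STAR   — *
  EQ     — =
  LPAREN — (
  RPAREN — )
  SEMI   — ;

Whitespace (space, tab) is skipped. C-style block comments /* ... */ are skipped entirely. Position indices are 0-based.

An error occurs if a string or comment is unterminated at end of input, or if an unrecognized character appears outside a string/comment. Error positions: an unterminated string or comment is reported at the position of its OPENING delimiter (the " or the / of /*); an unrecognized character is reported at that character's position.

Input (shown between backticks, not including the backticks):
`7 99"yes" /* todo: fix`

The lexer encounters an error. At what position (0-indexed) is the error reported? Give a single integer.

Answer: 10

Derivation:
pos=0: emit NUM '7' (now at pos=1)
pos=2: emit NUM '99' (now at pos=4)
pos=4: enter STRING mode
pos=4: emit STR "yes" (now at pos=9)
pos=10: enter COMMENT mode (saw '/*')
pos=10: ERROR — unterminated comment (reached EOF)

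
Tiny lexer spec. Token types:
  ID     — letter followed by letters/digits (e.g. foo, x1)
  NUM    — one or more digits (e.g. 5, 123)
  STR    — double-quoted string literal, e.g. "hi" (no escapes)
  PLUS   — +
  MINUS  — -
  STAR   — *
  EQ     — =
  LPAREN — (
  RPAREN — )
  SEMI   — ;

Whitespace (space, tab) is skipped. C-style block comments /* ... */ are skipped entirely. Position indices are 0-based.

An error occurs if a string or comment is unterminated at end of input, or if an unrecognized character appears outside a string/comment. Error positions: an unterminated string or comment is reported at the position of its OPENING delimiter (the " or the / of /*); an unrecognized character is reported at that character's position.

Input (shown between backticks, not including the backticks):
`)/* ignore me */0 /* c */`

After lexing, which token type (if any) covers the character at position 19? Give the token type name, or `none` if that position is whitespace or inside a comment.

pos=0: emit RPAREN ')'
pos=1: enter COMMENT mode (saw '/*')
exit COMMENT mode (now at pos=16)
pos=16: emit NUM '0' (now at pos=17)
pos=18: enter COMMENT mode (saw '/*')
exit COMMENT mode (now at pos=25)
DONE. 2 tokens: [RPAREN, NUM]
Position 19: char is '*' -> none

Answer: none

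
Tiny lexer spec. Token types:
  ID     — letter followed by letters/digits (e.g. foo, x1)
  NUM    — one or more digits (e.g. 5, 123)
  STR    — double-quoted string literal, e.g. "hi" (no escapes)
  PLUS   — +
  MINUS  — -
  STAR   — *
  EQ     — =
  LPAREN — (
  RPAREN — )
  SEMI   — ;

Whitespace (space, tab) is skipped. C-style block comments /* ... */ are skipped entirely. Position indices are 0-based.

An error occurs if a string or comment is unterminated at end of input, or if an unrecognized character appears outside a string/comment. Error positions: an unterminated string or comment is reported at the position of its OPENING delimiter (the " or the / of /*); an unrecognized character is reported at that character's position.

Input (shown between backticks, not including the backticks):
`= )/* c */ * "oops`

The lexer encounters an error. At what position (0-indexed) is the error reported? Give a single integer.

Answer: 13

Derivation:
pos=0: emit EQ '='
pos=2: emit RPAREN ')'
pos=3: enter COMMENT mode (saw '/*')
exit COMMENT mode (now at pos=10)
pos=11: emit STAR '*'
pos=13: enter STRING mode
pos=13: ERROR — unterminated string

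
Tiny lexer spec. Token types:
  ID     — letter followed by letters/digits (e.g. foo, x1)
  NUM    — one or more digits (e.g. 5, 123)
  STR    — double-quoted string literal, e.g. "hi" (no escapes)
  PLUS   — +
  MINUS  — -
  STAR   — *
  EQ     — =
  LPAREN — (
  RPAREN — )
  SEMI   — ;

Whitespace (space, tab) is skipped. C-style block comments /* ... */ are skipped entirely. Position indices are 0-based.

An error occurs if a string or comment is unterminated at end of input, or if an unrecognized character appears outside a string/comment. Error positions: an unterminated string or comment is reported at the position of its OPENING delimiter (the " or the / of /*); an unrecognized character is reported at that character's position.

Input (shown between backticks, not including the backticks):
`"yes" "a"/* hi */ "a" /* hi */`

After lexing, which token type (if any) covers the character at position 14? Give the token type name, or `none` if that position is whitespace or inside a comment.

pos=0: enter STRING mode
pos=0: emit STR "yes" (now at pos=5)
pos=6: enter STRING mode
pos=6: emit STR "a" (now at pos=9)
pos=9: enter COMMENT mode (saw '/*')
exit COMMENT mode (now at pos=17)
pos=18: enter STRING mode
pos=18: emit STR "a" (now at pos=21)
pos=22: enter COMMENT mode (saw '/*')
exit COMMENT mode (now at pos=30)
DONE. 3 tokens: [STR, STR, STR]
Position 14: char is ' ' -> none

Answer: none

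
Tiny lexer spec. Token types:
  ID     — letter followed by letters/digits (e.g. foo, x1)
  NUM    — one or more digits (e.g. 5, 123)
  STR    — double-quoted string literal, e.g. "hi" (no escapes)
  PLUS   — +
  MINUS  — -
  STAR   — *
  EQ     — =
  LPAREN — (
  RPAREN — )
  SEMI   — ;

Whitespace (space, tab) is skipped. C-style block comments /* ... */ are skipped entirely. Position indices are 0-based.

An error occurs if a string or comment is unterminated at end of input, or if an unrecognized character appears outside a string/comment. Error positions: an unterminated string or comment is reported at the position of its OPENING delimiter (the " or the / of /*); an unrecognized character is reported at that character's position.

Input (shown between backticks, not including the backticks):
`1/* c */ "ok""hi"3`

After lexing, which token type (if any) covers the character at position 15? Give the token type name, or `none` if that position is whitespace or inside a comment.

pos=0: emit NUM '1' (now at pos=1)
pos=1: enter COMMENT mode (saw '/*')
exit COMMENT mode (now at pos=8)
pos=9: enter STRING mode
pos=9: emit STR "ok" (now at pos=13)
pos=13: enter STRING mode
pos=13: emit STR "hi" (now at pos=17)
pos=17: emit NUM '3' (now at pos=18)
DONE. 4 tokens: [NUM, STR, STR, NUM]
Position 15: char is 'i' -> STR

Answer: STR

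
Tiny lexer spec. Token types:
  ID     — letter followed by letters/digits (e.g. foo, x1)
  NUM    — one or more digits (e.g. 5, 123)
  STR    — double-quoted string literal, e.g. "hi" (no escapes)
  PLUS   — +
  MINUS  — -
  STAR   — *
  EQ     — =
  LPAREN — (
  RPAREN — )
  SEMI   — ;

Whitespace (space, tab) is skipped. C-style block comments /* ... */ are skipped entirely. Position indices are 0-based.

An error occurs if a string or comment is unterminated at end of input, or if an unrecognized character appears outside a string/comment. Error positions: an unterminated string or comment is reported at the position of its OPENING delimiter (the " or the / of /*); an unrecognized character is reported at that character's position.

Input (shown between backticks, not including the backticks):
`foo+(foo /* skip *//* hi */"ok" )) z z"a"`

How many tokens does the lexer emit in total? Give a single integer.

pos=0: emit ID 'foo' (now at pos=3)
pos=3: emit PLUS '+'
pos=4: emit LPAREN '('
pos=5: emit ID 'foo' (now at pos=8)
pos=9: enter COMMENT mode (saw '/*')
exit COMMENT mode (now at pos=19)
pos=19: enter COMMENT mode (saw '/*')
exit COMMENT mode (now at pos=27)
pos=27: enter STRING mode
pos=27: emit STR "ok" (now at pos=31)
pos=32: emit RPAREN ')'
pos=33: emit RPAREN ')'
pos=35: emit ID 'z' (now at pos=36)
pos=37: emit ID 'z' (now at pos=38)
pos=38: enter STRING mode
pos=38: emit STR "a" (now at pos=41)
DONE. 10 tokens: [ID, PLUS, LPAREN, ID, STR, RPAREN, RPAREN, ID, ID, STR]

Answer: 10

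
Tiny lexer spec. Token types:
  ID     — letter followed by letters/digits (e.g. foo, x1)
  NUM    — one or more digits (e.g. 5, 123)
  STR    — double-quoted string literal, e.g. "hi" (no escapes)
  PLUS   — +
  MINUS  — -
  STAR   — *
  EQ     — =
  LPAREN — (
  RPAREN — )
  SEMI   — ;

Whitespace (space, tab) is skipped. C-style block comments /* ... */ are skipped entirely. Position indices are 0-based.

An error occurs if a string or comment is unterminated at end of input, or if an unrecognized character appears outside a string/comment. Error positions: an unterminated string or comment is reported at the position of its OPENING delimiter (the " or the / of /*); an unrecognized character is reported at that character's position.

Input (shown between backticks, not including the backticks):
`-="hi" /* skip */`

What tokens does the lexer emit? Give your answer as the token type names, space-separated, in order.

pos=0: emit MINUS '-'
pos=1: emit EQ '='
pos=2: enter STRING mode
pos=2: emit STR "hi" (now at pos=6)
pos=7: enter COMMENT mode (saw '/*')
exit COMMENT mode (now at pos=17)
DONE. 3 tokens: [MINUS, EQ, STR]

Answer: MINUS EQ STR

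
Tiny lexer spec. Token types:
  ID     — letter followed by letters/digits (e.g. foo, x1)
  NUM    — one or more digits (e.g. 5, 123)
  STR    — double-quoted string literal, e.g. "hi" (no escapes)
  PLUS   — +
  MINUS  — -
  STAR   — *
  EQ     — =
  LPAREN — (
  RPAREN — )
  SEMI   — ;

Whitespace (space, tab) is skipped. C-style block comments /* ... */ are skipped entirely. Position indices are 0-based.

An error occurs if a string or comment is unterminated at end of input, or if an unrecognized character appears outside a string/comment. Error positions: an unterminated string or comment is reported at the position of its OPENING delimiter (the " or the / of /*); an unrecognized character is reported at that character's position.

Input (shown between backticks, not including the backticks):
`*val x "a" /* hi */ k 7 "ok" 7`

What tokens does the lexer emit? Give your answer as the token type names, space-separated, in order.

pos=0: emit STAR '*'
pos=1: emit ID 'val' (now at pos=4)
pos=5: emit ID 'x' (now at pos=6)
pos=7: enter STRING mode
pos=7: emit STR "a" (now at pos=10)
pos=11: enter COMMENT mode (saw '/*')
exit COMMENT mode (now at pos=19)
pos=20: emit ID 'k' (now at pos=21)
pos=22: emit NUM '7' (now at pos=23)
pos=24: enter STRING mode
pos=24: emit STR "ok" (now at pos=28)
pos=29: emit NUM '7' (now at pos=30)
DONE. 8 tokens: [STAR, ID, ID, STR, ID, NUM, STR, NUM]

Answer: STAR ID ID STR ID NUM STR NUM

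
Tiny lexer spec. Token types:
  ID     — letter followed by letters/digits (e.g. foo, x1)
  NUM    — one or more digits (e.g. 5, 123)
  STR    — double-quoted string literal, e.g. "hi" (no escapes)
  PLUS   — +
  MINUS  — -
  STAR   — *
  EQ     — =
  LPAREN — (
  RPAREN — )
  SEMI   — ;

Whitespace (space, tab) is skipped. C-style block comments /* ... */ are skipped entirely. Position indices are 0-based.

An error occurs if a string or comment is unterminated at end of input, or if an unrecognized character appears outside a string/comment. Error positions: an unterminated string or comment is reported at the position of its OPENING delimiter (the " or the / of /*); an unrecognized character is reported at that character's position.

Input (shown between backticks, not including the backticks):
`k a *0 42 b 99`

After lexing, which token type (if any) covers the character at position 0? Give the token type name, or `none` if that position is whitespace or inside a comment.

Answer: ID

Derivation:
pos=0: emit ID 'k' (now at pos=1)
pos=2: emit ID 'a' (now at pos=3)
pos=4: emit STAR '*'
pos=5: emit NUM '0' (now at pos=6)
pos=7: emit NUM '42' (now at pos=9)
pos=10: emit ID 'b' (now at pos=11)
pos=12: emit NUM '99' (now at pos=14)
DONE. 7 tokens: [ID, ID, STAR, NUM, NUM, ID, NUM]
Position 0: char is 'k' -> ID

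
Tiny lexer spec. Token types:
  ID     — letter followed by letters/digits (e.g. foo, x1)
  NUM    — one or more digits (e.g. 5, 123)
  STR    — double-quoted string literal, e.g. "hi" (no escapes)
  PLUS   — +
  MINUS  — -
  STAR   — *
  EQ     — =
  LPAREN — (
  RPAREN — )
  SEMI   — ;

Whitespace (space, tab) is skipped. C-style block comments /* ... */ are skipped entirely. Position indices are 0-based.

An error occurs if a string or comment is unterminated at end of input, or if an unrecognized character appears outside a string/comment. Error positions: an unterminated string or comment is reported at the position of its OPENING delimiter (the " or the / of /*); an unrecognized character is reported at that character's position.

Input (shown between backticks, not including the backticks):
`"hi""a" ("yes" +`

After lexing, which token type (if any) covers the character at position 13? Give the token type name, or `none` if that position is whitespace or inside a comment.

Answer: STR

Derivation:
pos=0: enter STRING mode
pos=0: emit STR "hi" (now at pos=4)
pos=4: enter STRING mode
pos=4: emit STR "a" (now at pos=7)
pos=8: emit LPAREN '('
pos=9: enter STRING mode
pos=9: emit STR "yes" (now at pos=14)
pos=15: emit PLUS '+'
DONE. 5 tokens: [STR, STR, LPAREN, STR, PLUS]
Position 13: char is '"' -> STR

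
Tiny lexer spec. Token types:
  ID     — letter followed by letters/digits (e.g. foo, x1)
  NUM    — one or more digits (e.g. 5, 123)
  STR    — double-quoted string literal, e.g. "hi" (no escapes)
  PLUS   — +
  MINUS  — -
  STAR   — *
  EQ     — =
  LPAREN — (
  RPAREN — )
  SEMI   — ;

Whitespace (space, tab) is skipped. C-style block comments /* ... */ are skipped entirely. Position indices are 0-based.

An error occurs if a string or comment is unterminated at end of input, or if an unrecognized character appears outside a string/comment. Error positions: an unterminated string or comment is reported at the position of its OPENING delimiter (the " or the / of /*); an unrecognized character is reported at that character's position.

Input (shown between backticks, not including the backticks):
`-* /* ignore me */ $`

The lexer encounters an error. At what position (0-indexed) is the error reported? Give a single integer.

Answer: 19

Derivation:
pos=0: emit MINUS '-'
pos=1: emit STAR '*'
pos=3: enter COMMENT mode (saw '/*')
exit COMMENT mode (now at pos=18)
pos=19: ERROR — unrecognized char '$'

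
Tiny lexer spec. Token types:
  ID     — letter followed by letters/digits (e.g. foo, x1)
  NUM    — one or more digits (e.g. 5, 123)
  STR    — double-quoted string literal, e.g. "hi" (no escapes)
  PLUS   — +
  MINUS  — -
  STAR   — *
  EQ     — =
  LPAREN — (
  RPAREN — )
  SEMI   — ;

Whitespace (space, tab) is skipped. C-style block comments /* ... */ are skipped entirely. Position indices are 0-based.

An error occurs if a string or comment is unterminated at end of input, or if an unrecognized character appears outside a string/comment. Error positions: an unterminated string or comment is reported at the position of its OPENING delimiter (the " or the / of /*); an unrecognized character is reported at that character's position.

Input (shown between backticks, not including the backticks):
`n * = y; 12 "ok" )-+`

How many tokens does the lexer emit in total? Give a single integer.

pos=0: emit ID 'n' (now at pos=1)
pos=2: emit STAR '*'
pos=4: emit EQ '='
pos=6: emit ID 'y' (now at pos=7)
pos=7: emit SEMI ';'
pos=9: emit NUM '12' (now at pos=11)
pos=12: enter STRING mode
pos=12: emit STR "ok" (now at pos=16)
pos=17: emit RPAREN ')'
pos=18: emit MINUS '-'
pos=19: emit PLUS '+'
DONE. 10 tokens: [ID, STAR, EQ, ID, SEMI, NUM, STR, RPAREN, MINUS, PLUS]

Answer: 10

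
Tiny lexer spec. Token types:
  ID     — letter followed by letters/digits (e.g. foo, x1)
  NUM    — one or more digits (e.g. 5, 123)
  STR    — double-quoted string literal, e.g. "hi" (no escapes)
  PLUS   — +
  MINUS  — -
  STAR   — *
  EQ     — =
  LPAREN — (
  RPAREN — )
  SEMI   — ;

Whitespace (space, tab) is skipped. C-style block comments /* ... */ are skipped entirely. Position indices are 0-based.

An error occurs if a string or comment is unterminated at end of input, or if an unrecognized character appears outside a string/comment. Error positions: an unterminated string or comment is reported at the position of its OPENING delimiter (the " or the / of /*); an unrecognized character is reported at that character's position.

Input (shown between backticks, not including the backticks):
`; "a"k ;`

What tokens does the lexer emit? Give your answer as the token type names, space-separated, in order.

pos=0: emit SEMI ';'
pos=2: enter STRING mode
pos=2: emit STR "a" (now at pos=5)
pos=5: emit ID 'k' (now at pos=6)
pos=7: emit SEMI ';'
DONE. 4 tokens: [SEMI, STR, ID, SEMI]

Answer: SEMI STR ID SEMI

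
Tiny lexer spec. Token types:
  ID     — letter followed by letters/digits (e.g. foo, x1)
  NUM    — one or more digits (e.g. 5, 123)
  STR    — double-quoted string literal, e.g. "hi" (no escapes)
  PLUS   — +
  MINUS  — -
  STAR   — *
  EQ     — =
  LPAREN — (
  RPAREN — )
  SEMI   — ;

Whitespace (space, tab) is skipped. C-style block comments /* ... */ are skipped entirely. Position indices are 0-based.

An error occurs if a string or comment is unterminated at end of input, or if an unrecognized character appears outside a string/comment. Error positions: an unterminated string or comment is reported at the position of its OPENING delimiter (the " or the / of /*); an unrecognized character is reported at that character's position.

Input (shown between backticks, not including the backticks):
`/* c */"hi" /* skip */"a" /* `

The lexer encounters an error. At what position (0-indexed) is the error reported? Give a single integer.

Answer: 26

Derivation:
pos=0: enter COMMENT mode (saw '/*')
exit COMMENT mode (now at pos=7)
pos=7: enter STRING mode
pos=7: emit STR "hi" (now at pos=11)
pos=12: enter COMMENT mode (saw '/*')
exit COMMENT mode (now at pos=22)
pos=22: enter STRING mode
pos=22: emit STR "a" (now at pos=25)
pos=26: enter COMMENT mode (saw '/*')
pos=26: ERROR — unterminated comment (reached EOF)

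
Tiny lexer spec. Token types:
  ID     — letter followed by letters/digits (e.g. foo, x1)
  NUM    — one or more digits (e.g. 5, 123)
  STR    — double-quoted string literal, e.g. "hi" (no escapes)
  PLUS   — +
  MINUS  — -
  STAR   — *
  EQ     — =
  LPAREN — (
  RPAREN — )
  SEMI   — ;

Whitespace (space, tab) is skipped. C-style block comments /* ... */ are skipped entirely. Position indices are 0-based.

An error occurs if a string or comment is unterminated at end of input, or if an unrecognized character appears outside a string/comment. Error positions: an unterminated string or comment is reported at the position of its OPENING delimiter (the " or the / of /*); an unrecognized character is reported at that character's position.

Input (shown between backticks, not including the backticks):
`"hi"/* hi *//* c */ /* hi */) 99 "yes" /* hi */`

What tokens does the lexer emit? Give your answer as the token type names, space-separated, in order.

pos=0: enter STRING mode
pos=0: emit STR "hi" (now at pos=4)
pos=4: enter COMMENT mode (saw '/*')
exit COMMENT mode (now at pos=12)
pos=12: enter COMMENT mode (saw '/*')
exit COMMENT mode (now at pos=19)
pos=20: enter COMMENT mode (saw '/*')
exit COMMENT mode (now at pos=28)
pos=28: emit RPAREN ')'
pos=30: emit NUM '99' (now at pos=32)
pos=33: enter STRING mode
pos=33: emit STR "yes" (now at pos=38)
pos=39: enter COMMENT mode (saw '/*')
exit COMMENT mode (now at pos=47)
DONE. 4 tokens: [STR, RPAREN, NUM, STR]

Answer: STR RPAREN NUM STR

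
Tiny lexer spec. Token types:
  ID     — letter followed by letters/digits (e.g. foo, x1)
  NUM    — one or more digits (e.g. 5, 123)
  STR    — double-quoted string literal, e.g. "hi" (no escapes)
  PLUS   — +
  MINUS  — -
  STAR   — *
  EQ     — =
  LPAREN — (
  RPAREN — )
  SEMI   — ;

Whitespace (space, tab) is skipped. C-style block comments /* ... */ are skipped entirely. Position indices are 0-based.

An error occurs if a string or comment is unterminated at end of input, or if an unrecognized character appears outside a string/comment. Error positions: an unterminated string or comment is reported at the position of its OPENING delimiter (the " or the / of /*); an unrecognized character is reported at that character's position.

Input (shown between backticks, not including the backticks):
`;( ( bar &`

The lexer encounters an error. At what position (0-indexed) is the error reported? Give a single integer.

pos=0: emit SEMI ';'
pos=1: emit LPAREN '('
pos=3: emit LPAREN '('
pos=5: emit ID 'bar' (now at pos=8)
pos=9: ERROR — unrecognized char '&'

Answer: 9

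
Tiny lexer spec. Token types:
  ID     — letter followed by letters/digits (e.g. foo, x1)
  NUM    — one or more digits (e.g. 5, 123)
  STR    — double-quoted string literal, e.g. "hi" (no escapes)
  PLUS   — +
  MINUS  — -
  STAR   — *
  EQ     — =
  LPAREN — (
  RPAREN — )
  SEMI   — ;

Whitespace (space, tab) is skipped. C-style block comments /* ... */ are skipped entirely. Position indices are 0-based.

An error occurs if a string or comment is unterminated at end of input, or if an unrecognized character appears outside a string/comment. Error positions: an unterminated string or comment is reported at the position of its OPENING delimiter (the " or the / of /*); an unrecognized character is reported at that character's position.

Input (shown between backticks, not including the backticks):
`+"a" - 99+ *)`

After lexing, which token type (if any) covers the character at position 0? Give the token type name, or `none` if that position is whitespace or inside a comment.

Answer: PLUS

Derivation:
pos=0: emit PLUS '+'
pos=1: enter STRING mode
pos=1: emit STR "a" (now at pos=4)
pos=5: emit MINUS '-'
pos=7: emit NUM '99' (now at pos=9)
pos=9: emit PLUS '+'
pos=11: emit STAR '*'
pos=12: emit RPAREN ')'
DONE. 7 tokens: [PLUS, STR, MINUS, NUM, PLUS, STAR, RPAREN]
Position 0: char is '+' -> PLUS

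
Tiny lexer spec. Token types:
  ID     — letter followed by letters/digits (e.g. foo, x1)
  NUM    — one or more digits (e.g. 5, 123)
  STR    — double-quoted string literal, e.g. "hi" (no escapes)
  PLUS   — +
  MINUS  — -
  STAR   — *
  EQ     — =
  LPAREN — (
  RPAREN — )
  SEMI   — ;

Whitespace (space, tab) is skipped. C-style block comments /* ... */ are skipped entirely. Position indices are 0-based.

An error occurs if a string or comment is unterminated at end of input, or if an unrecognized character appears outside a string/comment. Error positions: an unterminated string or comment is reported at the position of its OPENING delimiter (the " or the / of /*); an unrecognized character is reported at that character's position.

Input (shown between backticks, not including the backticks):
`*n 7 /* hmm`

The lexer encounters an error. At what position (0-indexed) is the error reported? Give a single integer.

Answer: 5

Derivation:
pos=0: emit STAR '*'
pos=1: emit ID 'n' (now at pos=2)
pos=3: emit NUM '7' (now at pos=4)
pos=5: enter COMMENT mode (saw '/*')
pos=5: ERROR — unterminated comment (reached EOF)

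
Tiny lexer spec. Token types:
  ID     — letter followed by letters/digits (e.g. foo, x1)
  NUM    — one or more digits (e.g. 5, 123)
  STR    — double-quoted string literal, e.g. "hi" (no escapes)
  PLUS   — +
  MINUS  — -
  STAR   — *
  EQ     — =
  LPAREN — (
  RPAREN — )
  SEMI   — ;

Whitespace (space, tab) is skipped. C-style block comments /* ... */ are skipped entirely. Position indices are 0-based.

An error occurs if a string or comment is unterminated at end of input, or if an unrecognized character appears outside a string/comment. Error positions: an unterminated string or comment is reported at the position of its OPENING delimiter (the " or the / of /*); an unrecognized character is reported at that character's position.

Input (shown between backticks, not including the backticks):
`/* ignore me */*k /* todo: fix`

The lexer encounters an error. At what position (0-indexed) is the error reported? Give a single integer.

pos=0: enter COMMENT mode (saw '/*')
exit COMMENT mode (now at pos=15)
pos=15: emit STAR '*'
pos=16: emit ID 'k' (now at pos=17)
pos=18: enter COMMENT mode (saw '/*')
pos=18: ERROR — unterminated comment (reached EOF)

Answer: 18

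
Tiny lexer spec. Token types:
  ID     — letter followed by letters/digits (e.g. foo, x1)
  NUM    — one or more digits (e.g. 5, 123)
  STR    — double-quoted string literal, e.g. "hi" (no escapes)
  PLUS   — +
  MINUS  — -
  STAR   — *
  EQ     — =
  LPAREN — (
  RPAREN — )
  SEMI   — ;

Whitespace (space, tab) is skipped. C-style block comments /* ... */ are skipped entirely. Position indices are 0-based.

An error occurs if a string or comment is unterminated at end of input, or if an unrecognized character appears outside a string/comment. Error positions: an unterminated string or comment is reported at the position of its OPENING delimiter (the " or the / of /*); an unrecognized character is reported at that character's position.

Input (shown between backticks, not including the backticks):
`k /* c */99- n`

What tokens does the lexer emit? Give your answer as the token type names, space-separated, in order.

pos=0: emit ID 'k' (now at pos=1)
pos=2: enter COMMENT mode (saw '/*')
exit COMMENT mode (now at pos=9)
pos=9: emit NUM '99' (now at pos=11)
pos=11: emit MINUS '-'
pos=13: emit ID 'n' (now at pos=14)
DONE. 4 tokens: [ID, NUM, MINUS, ID]

Answer: ID NUM MINUS ID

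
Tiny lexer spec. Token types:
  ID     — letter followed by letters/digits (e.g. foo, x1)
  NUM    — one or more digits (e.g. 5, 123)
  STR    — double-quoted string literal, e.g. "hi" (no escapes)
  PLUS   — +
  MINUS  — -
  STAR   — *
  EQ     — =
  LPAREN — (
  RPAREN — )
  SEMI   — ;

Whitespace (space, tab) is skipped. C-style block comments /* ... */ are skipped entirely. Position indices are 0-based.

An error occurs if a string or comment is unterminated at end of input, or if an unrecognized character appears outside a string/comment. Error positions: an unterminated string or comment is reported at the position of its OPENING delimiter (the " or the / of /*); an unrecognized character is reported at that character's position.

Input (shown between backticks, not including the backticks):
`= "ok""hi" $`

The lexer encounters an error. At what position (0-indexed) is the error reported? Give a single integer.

pos=0: emit EQ '='
pos=2: enter STRING mode
pos=2: emit STR "ok" (now at pos=6)
pos=6: enter STRING mode
pos=6: emit STR "hi" (now at pos=10)
pos=11: ERROR — unrecognized char '$'

Answer: 11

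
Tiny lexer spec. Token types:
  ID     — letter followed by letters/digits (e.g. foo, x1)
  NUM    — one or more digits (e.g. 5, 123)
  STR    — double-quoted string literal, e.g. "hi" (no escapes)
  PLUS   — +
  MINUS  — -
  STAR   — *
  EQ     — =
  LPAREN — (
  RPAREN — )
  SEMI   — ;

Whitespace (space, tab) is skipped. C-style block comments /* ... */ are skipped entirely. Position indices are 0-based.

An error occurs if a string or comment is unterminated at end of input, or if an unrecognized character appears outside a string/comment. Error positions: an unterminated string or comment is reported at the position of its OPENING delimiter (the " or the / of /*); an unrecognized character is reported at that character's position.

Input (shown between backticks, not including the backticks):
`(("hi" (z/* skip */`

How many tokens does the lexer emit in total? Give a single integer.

Answer: 5

Derivation:
pos=0: emit LPAREN '('
pos=1: emit LPAREN '('
pos=2: enter STRING mode
pos=2: emit STR "hi" (now at pos=6)
pos=7: emit LPAREN '('
pos=8: emit ID 'z' (now at pos=9)
pos=9: enter COMMENT mode (saw '/*')
exit COMMENT mode (now at pos=19)
DONE. 5 tokens: [LPAREN, LPAREN, STR, LPAREN, ID]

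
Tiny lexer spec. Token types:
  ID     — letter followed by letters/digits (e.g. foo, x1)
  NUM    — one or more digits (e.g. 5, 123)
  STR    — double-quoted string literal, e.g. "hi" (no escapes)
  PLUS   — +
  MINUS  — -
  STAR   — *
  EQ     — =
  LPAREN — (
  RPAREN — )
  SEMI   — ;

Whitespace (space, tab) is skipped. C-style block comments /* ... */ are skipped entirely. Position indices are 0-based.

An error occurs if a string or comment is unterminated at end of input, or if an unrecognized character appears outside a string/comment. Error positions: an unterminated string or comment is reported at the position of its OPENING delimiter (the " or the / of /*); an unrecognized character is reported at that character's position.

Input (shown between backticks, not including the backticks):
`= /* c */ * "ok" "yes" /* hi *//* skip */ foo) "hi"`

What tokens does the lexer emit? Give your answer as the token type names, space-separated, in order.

pos=0: emit EQ '='
pos=2: enter COMMENT mode (saw '/*')
exit COMMENT mode (now at pos=9)
pos=10: emit STAR '*'
pos=12: enter STRING mode
pos=12: emit STR "ok" (now at pos=16)
pos=17: enter STRING mode
pos=17: emit STR "yes" (now at pos=22)
pos=23: enter COMMENT mode (saw '/*')
exit COMMENT mode (now at pos=31)
pos=31: enter COMMENT mode (saw '/*')
exit COMMENT mode (now at pos=41)
pos=42: emit ID 'foo' (now at pos=45)
pos=45: emit RPAREN ')'
pos=47: enter STRING mode
pos=47: emit STR "hi" (now at pos=51)
DONE. 7 tokens: [EQ, STAR, STR, STR, ID, RPAREN, STR]

Answer: EQ STAR STR STR ID RPAREN STR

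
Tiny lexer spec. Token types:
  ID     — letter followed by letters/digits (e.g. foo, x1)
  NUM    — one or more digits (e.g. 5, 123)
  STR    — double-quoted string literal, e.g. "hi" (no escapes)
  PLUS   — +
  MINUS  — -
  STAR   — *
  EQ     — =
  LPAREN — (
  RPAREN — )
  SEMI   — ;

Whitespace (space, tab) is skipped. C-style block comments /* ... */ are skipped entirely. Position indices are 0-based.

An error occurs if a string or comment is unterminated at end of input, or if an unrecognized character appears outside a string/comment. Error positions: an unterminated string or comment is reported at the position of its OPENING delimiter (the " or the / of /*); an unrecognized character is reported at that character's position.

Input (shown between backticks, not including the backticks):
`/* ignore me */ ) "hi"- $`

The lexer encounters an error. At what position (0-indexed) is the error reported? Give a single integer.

pos=0: enter COMMENT mode (saw '/*')
exit COMMENT mode (now at pos=15)
pos=16: emit RPAREN ')'
pos=18: enter STRING mode
pos=18: emit STR "hi" (now at pos=22)
pos=22: emit MINUS '-'
pos=24: ERROR — unrecognized char '$'

Answer: 24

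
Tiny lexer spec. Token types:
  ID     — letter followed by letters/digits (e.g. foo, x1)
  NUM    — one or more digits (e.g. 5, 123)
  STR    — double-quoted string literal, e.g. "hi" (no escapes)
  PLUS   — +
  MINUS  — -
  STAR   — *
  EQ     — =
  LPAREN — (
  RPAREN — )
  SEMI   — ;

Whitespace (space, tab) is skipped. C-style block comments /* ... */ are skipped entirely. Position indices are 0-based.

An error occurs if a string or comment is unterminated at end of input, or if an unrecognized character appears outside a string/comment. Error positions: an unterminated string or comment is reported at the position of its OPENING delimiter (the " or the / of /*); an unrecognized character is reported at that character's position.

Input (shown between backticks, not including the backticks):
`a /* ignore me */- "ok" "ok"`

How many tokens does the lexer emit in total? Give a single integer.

pos=0: emit ID 'a' (now at pos=1)
pos=2: enter COMMENT mode (saw '/*')
exit COMMENT mode (now at pos=17)
pos=17: emit MINUS '-'
pos=19: enter STRING mode
pos=19: emit STR "ok" (now at pos=23)
pos=24: enter STRING mode
pos=24: emit STR "ok" (now at pos=28)
DONE. 4 tokens: [ID, MINUS, STR, STR]

Answer: 4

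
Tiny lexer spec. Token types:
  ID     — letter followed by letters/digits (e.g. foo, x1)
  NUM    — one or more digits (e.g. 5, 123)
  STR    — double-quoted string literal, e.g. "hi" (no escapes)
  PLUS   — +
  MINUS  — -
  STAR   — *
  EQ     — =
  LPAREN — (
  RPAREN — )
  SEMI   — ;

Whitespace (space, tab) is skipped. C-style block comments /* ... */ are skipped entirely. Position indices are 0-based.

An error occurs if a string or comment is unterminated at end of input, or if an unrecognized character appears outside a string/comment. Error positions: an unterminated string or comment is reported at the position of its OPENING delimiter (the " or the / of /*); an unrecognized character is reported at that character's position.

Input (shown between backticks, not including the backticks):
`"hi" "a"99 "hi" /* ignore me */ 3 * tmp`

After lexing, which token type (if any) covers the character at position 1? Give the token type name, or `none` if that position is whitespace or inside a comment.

pos=0: enter STRING mode
pos=0: emit STR "hi" (now at pos=4)
pos=5: enter STRING mode
pos=5: emit STR "a" (now at pos=8)
pos=8: emit NUM '99' (now at pos=10)
pos=11: enter STRING mode
pos=11: emit STR "hi" (now at pos=15)
pos=16: enter COMMENT mode (saw '/*')
exit COMMENT mode (now at pos=31)
pos=32: emit NUM '3' (now at pos=33)
pos=34: emit STAR '*'
pos=36: emit ID 'tmp' (now at pos=39)
DONE. 7 tokens: [STR, STR, NUM, STR, NUM, STAR, ID]
Position 1: char is 'h' -> STR

Answer: STR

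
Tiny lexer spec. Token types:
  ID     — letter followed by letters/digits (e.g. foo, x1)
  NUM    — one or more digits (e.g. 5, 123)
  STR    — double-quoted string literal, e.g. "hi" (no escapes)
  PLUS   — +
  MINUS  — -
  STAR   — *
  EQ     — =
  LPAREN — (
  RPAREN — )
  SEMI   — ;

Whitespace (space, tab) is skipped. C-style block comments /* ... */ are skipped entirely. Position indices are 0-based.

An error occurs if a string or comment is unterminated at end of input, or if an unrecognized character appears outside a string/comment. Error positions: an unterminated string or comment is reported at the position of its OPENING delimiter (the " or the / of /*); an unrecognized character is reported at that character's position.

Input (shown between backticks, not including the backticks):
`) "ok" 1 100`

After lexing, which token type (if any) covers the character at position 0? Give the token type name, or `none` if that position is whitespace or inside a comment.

Answer: RPAREN

Derivation:
pos=0: emit RPAREN ')'
pos=2: enter STRING mode
pos=2: emit STR "ok" (now at pos=6)
pos=7: emit NUM '1' (now at pos=8)
pos=9: emit NUM '100' (now at pos=12)
DONE. 4 tokens: [RPAREN, STR, NUM, NUM]
Position 0: char is ')' -> RPAREN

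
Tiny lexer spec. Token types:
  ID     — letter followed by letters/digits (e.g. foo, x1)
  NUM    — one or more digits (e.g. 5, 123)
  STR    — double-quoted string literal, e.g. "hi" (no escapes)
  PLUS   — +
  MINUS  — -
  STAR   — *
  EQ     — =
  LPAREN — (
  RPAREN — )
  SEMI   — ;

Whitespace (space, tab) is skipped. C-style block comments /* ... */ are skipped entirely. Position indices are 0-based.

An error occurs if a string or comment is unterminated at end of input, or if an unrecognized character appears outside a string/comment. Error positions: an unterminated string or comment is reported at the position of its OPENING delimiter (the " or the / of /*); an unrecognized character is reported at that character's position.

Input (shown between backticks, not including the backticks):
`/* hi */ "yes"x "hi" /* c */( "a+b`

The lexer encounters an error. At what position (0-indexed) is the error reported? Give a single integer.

Answer: 30

Derivation:
pos=0: enter COMMENT mode (saw '/*')
exit COMMENT mode (now at pos=8)
pos=9: enter STRING mode
pos=9: emit STR "yes" (now at pos=14)
pos=14: emit ID 'x' (now at pos=15)
pos=16: enter STRING mode
pos=16: emit STR "hi" (now at pos=20)
pos=21: enter COMMENT mode (saw '/*')
exit COMMENT mode (now at pos=28)
pos=28: emit LPAREN '('
pos=30: enter STRING mode
pos=30: ERROR — unterminated string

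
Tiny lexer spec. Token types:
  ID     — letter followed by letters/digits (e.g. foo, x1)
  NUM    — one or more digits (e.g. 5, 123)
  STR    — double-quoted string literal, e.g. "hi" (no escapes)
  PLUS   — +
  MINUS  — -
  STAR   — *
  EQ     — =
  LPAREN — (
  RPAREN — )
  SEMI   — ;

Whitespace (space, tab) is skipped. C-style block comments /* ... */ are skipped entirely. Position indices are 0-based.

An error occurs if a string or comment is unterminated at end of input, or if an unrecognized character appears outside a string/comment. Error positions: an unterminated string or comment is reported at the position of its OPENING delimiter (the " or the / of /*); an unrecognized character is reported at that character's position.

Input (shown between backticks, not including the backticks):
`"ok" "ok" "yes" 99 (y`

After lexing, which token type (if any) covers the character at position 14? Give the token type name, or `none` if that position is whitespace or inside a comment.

pos=0: enter STRING mode
pos=0: emit STR "ok" (now at pos=4)
pos=5: enter STRING mode
pos=5: emit STR "ok" (now at pos=9)
pos=10: enter STRING mode
pos=10: emit STR "yes" (now at pos=15)
pos=16: emit NUM '99' (now at pos=18)
pos=19: emit LPAREN '('
pos=20: emit ID 'y' (now at pos=21)
DONE. 6 tokens: [STR, STR, STR, NUM, LPAREN, ID]
Position 14: char is '"' -> STR

Answer: STR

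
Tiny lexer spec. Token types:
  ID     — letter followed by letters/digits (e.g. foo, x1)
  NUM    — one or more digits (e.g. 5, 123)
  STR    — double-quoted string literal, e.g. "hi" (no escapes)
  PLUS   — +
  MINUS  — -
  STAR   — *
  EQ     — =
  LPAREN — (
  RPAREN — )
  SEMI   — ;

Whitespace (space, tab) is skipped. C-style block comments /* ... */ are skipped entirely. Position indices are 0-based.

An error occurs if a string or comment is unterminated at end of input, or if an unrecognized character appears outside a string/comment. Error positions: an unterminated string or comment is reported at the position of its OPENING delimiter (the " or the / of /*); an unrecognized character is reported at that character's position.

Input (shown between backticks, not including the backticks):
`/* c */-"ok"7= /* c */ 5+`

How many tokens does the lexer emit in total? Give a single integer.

Answer: 6

Derivation:
pos=0: enter COMMENT mode (saw '/*')
exit COMMENT mode (now at pos=7)
pos=7: emit MINUS '-'
pos=8: enter STRING mode
pos=8: emit STR "ok" (now at pos=12)
pos=12: emit NUM '7' (now at pos=13)
pos=13: emit EQ '='
pos=15: enter COMMENT mode (saw '/*')
exit COMMENT mode (now at pos=22)
pos=23: emit NUM '5' (now at pos=24)
pos=24: emit PLUS '+'
DONE. 6 tokens: [MINUS, STR, NUM, EQ, NUM, PLUS]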